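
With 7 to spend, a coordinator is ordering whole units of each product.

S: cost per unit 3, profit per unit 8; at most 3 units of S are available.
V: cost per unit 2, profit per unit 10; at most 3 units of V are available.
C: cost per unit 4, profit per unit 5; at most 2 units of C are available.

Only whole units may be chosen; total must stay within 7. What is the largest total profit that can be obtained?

30

1×S and 2×V: cost 7 ≤ 7, profit 1·8 + 2·10 = 28.
3×V: cost 6 ≤ 7, profit 3·10 = 30.
Best is 30.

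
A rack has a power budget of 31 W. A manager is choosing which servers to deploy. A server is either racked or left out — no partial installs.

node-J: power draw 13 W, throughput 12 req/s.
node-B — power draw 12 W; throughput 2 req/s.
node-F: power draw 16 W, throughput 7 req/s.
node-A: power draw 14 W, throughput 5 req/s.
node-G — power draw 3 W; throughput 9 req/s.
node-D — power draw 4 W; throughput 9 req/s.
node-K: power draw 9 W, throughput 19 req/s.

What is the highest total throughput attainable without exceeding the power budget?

49

Treat it as a binary knapsack problem.
Allowing fractional choices, the relaxed optimum would be about 49.9, but servers are indivisible.
node-A + node-G + node-D + node-K: power draw 14 + 3 + 4 + 9 = 30 ≤ 31, throughput 5 + 9 + 9 + 19 = 42.
node-J + node-G + node-D + node-K: power draw 13 + 3 + 4 + 9 = 29 ≤ 31, throughput 12 + 9 + 9 + 19 = 49.
node-J + node-G + node-K: power draw 13 + 3 + 9 = 25 ≤ 31, throughput 12 + 9 + 19 = 40.
Best is node-J, node-G, node-D, and node-K with total throughput 49.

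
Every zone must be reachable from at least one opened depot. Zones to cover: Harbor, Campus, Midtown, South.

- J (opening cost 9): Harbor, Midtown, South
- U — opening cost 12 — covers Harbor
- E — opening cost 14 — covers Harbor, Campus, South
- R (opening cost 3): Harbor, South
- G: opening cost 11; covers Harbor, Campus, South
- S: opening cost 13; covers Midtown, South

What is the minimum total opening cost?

20

The greedy cost-per-new-zone heuristic would pick R, J, and G for 23, but a cheaper cover exists.
Choose J and G: together they cover Harbor, Campus, Midtown, South — every zone.
Total opening cost: 9 + 11 = 20.
No cover costs less than 20.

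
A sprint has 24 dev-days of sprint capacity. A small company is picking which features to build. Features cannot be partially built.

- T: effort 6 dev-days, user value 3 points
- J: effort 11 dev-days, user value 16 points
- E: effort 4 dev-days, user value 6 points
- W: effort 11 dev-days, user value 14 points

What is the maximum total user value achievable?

30

J + W: effort 11 + 11 = 22 ≤ 24, user value 16 + 14 = 30.
T + J + E: effort 6 + 11 + 4 = 21 ≤ 24, user value 3 + 16 + 6 = 25.
Best is J and W with total user value 30.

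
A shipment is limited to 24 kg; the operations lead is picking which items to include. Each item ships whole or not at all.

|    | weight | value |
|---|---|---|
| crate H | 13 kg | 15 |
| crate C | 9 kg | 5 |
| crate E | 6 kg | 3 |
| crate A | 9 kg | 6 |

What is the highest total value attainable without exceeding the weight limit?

21

Treat it as a binary knapsack problem.
Allowing fractional choices, the relaxed optimum would be about 22.1, but items are indivisible.
crate H + crate A: weight 13 + 9 = 22 ≤ 24, value 15 + 6 = 21.
crate H + crate C: weight 13 + 9 = 22 ≤ 24, value 15 + 5 = 20.
Best is crate H and crate A with total value 21.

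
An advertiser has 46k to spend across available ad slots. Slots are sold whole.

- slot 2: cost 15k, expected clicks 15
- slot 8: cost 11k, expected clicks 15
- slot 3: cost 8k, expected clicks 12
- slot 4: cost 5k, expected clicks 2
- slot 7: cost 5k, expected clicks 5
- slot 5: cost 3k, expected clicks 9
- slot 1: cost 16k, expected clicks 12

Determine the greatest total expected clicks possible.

56

Allowing fractional choices, the relaxed optimum would be about 59.0, but ad slots are indivisible.
slot 2 + slot 8 + slot 3 + slot 4 + slot 5: cost 15 + 11 + 8 + 5 + 3 = 42 ≤ 46, expected clicks 15 + 15 + 12 + 2 + 9 = 53.
slot 2 + slot 8 + slot 3 + slot 7 + slot 5: cost 15 + 11 + 8 + 5 + 3 = 42 ≤ 46, expected clicks 15 + 15 + 12 + 5 + 9 = 56.
slot 8 + slot 3 + slot 7 + slot 5 + slot 1: cost 11 + 8 + 5 + 3 + 16 = 43 ≤ 46, expected clicks 15 + 12 + 5 + 9 + 12 = 53.
Best is slot 2, slot 8, slot 3, slot 7, and slot 5 with total expected clicks 56.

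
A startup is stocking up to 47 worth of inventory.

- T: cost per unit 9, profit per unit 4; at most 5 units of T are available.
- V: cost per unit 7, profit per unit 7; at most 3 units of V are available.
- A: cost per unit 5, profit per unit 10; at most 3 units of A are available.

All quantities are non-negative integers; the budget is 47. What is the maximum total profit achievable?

55

This is a bounded integer knapsack.
2×T, 2×V, and 3×A: cost 47 ≤ 47, profit 2·4 + 2·7 + 3·10 = 52.
1×T, 3×V, and 3×A: cost 45 ≤ 47, profit 1·4 + 3·7 + 3·10 = 55.
Best is 55.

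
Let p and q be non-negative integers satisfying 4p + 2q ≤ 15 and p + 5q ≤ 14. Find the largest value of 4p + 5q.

18

The continuous relaxation peaks at (2.61, 2.28) with value 21.83; rounding to a feasible lattice point costs some objective.
(p,q)=(2,2): 4·2+2·2=12≤15, 1·2+5·2=12≤14, objective 18.
(p,q)=(3,1): 4·3+2·1=14≤15, 1·3+5·1=8≤14, objective 17.
(p,q)=(1,2): 4·1+2·2=8≤15, 1·1+5·2=11≤14, objective 14.
Maximum is 18 at (p,q)=(2,2).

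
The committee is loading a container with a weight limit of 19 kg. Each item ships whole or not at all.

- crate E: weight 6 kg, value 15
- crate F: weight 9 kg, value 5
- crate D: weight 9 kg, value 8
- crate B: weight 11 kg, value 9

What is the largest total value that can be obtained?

24

This is a 0-1 knapsack instance.
crate E + crate D: weight 6 + 9 = 15 ≤ 19, value 15 + 8 = 23.
crate E + crate B: weight 6 + 11 = 17 ≤ 19, value 15 + 9 = 24.
Best is crate E and crate B with total value 24.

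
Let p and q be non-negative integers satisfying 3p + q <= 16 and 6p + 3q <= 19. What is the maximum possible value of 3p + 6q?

Relaxing integrality, the LP optimum is 38.00 at (p,q) = (0, 6.33), which is not an integer point.
(p,q)=(0,6) is feasible, giving 36.
(p,q)=(0,5) is feasible, giving 30.
No feasible integer point exceeds 36.

36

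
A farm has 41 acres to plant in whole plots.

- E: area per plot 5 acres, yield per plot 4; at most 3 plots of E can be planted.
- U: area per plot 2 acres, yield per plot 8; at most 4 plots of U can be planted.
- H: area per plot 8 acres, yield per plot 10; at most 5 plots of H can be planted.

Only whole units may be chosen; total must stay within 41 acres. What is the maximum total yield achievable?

U has the best ratio (8/2); taking only U gives at most 4×8 = 32 (stopped by the supply cap of 4).
Mixing does better — 4×U and 4×H: area 40 ≤ 41, yield 4·8 + 4·10 = 72.

72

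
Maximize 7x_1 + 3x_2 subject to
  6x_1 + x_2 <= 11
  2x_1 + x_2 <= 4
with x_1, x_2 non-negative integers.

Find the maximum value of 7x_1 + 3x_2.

The continuous relaxation peaks at (1.75, 0.5) with value 13.75; rounding to a feasible lattice point costs some objective.
(x_1,x_2)=(1,2): 6·1+1·2=8≤11, 2·1+1·2=4≤4, objective 13.
(x_1,x_2)=(1,1): 6·1+1·1=7≤11, 2·1+1·1=3≤4, objective 10.
(x_1,x_2)=(0,3): 6·0+1·3=3≤11, 2·0+1·3=3≤4, objective 9.
Maximum is 13 at (x_1,x_2)=(1,2).

13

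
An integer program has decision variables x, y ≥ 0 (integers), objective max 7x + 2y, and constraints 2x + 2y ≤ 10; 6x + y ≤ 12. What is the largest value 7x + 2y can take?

The continuous relaxation peaks at (1.4, 3.6) with value 17.00; rounding to a feasible lattice point costs some objective.
(x,y)=(1,4): 2·1+2·4=10≤10, 6·1+1·4=10≤12, objective 15.
(x,y)=(1,3): 2·1+2·3=8≤10, 6·1+1·3=9≤12, objective 13.
(x,y)=(1,2): 2·1+2·2=6≤10, 6·1+1·2=8≤12, objective 11.
No feasible integer point exceeds 15.

15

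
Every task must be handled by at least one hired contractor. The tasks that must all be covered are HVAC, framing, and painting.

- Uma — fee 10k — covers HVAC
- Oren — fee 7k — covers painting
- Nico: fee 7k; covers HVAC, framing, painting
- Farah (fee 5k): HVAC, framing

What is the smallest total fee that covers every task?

7

Nico alone covers HVAC, framing, painting — every task.
Total fee: 7.
No cover costs less than 7.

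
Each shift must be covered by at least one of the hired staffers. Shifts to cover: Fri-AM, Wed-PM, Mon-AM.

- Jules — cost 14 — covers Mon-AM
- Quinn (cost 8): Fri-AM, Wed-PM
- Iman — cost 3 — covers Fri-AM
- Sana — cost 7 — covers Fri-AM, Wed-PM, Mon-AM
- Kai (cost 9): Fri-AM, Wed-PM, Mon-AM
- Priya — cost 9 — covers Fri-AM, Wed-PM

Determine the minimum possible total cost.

Sana alone covers Fri-AM, Wed-PM, Mon-AM — every shift.
Total cost: 7.
No cover costs less than 7.

7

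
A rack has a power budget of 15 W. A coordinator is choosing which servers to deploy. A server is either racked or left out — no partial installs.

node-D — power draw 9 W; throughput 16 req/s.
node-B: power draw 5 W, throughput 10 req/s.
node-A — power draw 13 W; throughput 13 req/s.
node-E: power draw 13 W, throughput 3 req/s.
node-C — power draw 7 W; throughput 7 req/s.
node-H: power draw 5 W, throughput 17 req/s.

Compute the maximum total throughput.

This is a 0-1 knapsack instance.
Take node-D and node-H: power draw 9 + 5 = 14 ≤ 15, throughput 16 + 17 = 33.
No other feasible combination does better.

33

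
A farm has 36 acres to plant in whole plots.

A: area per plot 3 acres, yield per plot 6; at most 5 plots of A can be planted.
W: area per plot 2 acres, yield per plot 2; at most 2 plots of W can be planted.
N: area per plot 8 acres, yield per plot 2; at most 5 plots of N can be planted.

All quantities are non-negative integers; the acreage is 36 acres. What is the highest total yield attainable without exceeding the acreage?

38

5×A, 1×W, and 2×N: area 33 ≤ 36, yield 5·6 + 1·2 + 2·2 = 36.
5×A, 2×W, and 2×N: area 35 ≤ 36, yield 5·6 + 2·2 + 2·2 = 38.
Best is 38.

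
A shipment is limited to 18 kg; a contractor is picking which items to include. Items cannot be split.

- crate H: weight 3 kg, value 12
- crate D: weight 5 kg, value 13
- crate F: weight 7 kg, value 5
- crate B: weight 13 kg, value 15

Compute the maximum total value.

30

Take crate H, crate D, and crate F: weight 3 + 5 + 7 = 15 ≤ 18, value 12 + 13 + 5 = 30.
No other feasible combination does better.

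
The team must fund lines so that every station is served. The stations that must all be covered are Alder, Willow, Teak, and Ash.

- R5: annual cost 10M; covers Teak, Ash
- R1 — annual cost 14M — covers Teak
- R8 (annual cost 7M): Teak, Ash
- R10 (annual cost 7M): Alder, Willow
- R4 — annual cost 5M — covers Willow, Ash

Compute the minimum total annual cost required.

The greedy cost-per-new-station heuristic would pick R4, R8, and R10 for 19, but a cheaper cover exists.
Choose R8 and R10: together they cover Alder, Willow, Teak, Ash — every station.
Total annual cost: 7 + 7 = 14.
No cover costs less than 14.

14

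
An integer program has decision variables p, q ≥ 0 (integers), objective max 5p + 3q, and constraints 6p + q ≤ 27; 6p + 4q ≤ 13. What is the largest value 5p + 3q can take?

10

The continuous relaxation peaks at (2.17, 0) with value 10.83; rounding to a feasible lattice point costs some objective.
(p,q)=(2,0): 6·2+1·0=12≤27, 6·2+4·0=12≤13, objective 10.
(p,q)=(1,1): 6·1+1·1=7≤27, 6·1+4·1=10≤13, objective 8.
(p,q)=(1,0): 6·1+1·0=6≤27, 6·1+4·0=6≤13, objective 5.
Maximum is 10 at (p,q)=(2,0).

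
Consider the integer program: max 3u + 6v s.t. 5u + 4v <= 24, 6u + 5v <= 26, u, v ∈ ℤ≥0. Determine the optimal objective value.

30

The continuous relaxation peaks at (0, 5.2) with value 31.20; rounding to a feasible lattice point costs some objective.
(u,v)=(0,5): 5·0+4·5=20≤24, 6·0+5·5=25≤26, objective 30.
(u,v)=(1,4): 5·1+4·4=21≤24, 6·1+5·4=26≤26, objective 27.
The best lattice point is (0,5), giving 30.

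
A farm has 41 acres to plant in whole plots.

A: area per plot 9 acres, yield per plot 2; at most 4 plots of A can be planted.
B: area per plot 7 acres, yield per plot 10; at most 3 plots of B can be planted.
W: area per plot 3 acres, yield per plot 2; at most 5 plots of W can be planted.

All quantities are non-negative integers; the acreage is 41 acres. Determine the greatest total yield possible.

B has the best ratio (10/7); taking only B gives at most 3×10 = 30 (stopped by the supply cap of 3).
Mixing does better — 3×B and 5×W: area 36 ≤ 41, yield 3·10 + 5·2 = 40.

40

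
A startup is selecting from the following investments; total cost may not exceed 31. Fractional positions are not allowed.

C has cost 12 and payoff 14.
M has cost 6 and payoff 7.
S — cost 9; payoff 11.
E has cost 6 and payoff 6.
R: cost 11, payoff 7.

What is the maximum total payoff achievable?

32

Treat it as a binary knapsack problem.
C + M + R: cost 12 + 6 + 11 = 29 ≤ 31, payoff 14 + 7 + 7 = 28.
C + S + E: cost 12 + 9 + 6 = 27 ≤ 31, payoff 14 + 11 + 6 = 31.
C + M + S: cost 12 + 6 + 9 = 27 ≤ 31, payoff 14 + 7 + 11 = 32.
Best is C, M, and S with total payoff 32.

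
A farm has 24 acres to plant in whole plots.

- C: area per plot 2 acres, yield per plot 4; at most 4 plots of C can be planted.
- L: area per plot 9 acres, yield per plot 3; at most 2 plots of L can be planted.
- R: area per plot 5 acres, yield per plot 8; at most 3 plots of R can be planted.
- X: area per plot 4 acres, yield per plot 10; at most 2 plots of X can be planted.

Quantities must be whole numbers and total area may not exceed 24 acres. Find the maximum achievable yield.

This is a bounded integer knapsack.
3×C, 2×R, and 2×X: area 24 ≤ 24, yield 3·4 + 2·8 + 2·10 = 48.
3×R and 2×X: area 23 ≤ 24, yield 3·8 + 2·10 = 44.
Best is 48.

48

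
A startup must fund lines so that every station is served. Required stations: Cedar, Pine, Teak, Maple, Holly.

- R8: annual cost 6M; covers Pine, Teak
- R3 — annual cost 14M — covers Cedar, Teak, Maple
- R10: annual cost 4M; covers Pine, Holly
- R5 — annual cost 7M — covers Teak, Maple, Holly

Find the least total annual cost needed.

18

Choose R3 and R10: together they cover Cedar, Pine, Teak, Maple, Holly — every station.
Total annual cost: 14 + 4 = 18.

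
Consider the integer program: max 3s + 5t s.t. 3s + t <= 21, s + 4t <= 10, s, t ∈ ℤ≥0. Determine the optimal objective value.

23

The continuous relaxation peaks at (6.73, 0.818) with value 24.27; rounding to a feasible lattice point costs some objective.
(s,t)=(6,1): 3·6+1·1=19≤21, 1·6+4·1=10≤10, objective 23.
(s,t)=(7,0): 3·7+1·0=21≤21, 1·7+4·0=7≤10, objective 21.
(s,t)=(5,1): 3·5+1·1=16≤21, 1·5+4·1=9≤10, objective 20.
Maximum is 23 at (s,t)=(6,1).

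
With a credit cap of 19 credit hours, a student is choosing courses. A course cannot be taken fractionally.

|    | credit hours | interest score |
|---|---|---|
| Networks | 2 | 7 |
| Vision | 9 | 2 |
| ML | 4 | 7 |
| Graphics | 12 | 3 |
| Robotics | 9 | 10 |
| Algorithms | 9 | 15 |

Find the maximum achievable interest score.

Robotics + Algorithms: credit hours 9 + 9 = 18 ≤ 19, interest score 10 + 15 = 25.
Networks + ML + Robotics: credit hours 2 + 4 + 9 = 15 ≤ 19, interest score 7 + 7 + 10 = 24.
Networks + ML + Algorithms: credit hours 2 + 4 + 9 = 15 ≤ 19, interest score 7 + 7 + 15 = 29.
Best is Networks, ML, and Algorithms with total interest score 29.

29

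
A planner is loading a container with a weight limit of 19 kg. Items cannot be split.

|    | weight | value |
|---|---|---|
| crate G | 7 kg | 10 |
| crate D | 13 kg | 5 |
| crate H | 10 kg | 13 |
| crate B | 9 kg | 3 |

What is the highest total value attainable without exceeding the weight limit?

23

Allowing fractional choices, the relaxed optimum would be about 23.8, but items are indivisible.
crate G + crate H: weight 7 + 10 = 17 ≤ 19, value 10 + 13 = 23.
crate H + crate B: weight 10 + 9 = 19 ≤ 19, value 13 + 3 = 16.
crate H: weight 10 ≤ 19, value 13.
Best is crate G and crate H with total value 23.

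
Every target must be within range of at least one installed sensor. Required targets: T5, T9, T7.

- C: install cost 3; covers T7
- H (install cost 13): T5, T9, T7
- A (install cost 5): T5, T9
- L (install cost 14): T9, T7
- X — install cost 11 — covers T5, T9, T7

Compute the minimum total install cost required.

Choose C and A: together they cover T5, T9, T7 — every target.
Total install cost: 3 + 5 = 8.
No cover costs less than 8.

8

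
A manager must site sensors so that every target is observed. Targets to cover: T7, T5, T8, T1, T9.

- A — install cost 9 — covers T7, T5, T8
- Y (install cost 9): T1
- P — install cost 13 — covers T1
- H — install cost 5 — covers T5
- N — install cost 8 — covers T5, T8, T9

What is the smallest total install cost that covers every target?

26

Choose A, Y, and N: together they cover T7, T5, T8, T1, T9 — every target.
Total install cost: 9 + 9 + 8 = 26.
No cover costs less than 26.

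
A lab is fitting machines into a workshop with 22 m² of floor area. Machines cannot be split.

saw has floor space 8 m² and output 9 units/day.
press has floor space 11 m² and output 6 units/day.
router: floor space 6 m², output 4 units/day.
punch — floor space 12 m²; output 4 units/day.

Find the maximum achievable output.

Take saw and press: floor space 8 + 11 = 19 ≤ 22, output 9 + 6 = 15.
No other feasible combination does better.

15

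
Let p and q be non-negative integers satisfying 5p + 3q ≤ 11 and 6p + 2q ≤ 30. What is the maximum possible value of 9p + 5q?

19

(p,q)=(1,2): 5·1+3·2=11≤11, 6·1+2·2=10≤30, objective 19.
(p,q)=(2,0): 5·2+3·0=10≤11, 6·2+2·0=12≤30, objective 18.
(p,q)=(0,3): 5·0+3·3=9≤11, 6·0+2·3=6≤30, objective 15.
Maximum is 19 at (p,q)=(1,2).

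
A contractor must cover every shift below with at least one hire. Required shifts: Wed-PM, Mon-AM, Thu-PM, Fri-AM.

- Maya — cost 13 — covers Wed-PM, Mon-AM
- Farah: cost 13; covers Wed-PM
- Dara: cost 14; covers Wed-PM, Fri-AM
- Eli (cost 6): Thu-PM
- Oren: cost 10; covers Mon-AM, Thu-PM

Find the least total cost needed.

This is a weighted set-cover instance.
Choose Dara and Oren: together they cover Wed-PM, Mon-AM, Thu-PM, Fri-AM — every shift.
Total cost: 14 + 10 = 24.
No cover costs less than 24.

24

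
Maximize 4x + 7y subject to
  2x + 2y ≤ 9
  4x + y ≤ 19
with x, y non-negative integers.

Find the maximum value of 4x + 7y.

(x,y)=(0,4) is feasible, giving 28.
(x,y)=(1,3) is feasible, giving 25.
(x,y)=(0,3) is feasible, giving 21.
No feasible integer point exceeds 28.

28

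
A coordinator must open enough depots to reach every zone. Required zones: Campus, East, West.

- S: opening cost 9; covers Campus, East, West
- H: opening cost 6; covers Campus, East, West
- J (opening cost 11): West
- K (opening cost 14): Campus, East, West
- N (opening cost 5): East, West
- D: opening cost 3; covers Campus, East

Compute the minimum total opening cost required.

This is an integer covering problem.
The greedy cost-per-new-zone heuristic would pick D and N for 8, but a cheaper cover exists.
H alone covers Campus, East, West — every zone.
Total opening cost: 6.
No cover costs less than 6.

6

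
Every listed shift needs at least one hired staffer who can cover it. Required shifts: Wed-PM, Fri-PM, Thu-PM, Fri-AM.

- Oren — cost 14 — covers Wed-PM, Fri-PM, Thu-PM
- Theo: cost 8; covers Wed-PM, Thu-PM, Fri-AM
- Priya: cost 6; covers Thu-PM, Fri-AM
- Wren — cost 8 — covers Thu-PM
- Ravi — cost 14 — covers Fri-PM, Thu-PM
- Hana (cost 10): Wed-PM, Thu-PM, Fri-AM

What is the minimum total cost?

The greedy cost-per-new-shift heuristic would pick Theo and Oren for 22, but a cheaper cover exists.
Choose Oren and Priya: together they cover Wed-PM, Fri-PM, Thu-PM, Fri-AM — every shift.
Total cost: 14 + 6 = 20.
No cover costs less than 20.

20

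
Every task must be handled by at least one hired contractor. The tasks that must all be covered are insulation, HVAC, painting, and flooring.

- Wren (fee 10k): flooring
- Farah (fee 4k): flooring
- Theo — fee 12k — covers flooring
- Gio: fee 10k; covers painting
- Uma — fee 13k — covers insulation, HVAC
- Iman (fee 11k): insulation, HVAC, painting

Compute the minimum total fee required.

Choose Farah and Iman: together they cover insulation, HVAC, painting, flooring — every task.
Total fee: 4 + 11 = 15.
No cover costs less than 15.

15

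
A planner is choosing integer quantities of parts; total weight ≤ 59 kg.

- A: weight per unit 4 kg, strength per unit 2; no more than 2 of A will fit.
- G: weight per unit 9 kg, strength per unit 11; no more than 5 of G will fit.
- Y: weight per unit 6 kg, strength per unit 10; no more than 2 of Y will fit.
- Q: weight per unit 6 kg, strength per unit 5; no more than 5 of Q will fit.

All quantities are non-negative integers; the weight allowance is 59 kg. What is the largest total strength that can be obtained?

75

Y has the best ratio (10/6); taking only Y gives at most 2×10 = 20 (stopped by the supply cap of 2).
Mixing does better — 5×G and 2×Y: weight 57 ≤ 59, strength 5·11 + 2·10 = 75.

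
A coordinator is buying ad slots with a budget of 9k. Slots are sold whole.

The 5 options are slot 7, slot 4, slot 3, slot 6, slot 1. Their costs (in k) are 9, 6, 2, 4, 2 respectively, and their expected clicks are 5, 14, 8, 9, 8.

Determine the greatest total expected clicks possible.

Take slot 3, slot 6, and slot 1: cost 2 + 4 + 2 = 8 ≤ 9, expected clicks 8 + 9 + 8 = 25.
No other feasible combination does better.

25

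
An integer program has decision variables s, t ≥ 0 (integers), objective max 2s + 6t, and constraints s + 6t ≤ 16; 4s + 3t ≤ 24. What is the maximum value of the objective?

The continuous relaxation peaks at (4.57, 1.9) with value 20.57; rounding to a feasible lattice point costs some objective.
(s,t)=(4,2): 1·4+6·2=16≤16, 4·4+3·2=22≤24, objective 20.
(s,t)=(3,2): 1·3+6·2=15≤16, 4·3+3·2=18≤24, objective 18.
Maximum is 20 at (s,t)=(4,2).

20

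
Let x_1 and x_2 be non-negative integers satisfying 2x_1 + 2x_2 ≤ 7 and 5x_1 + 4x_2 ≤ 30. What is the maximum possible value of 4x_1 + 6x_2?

The continuous relaxation peaks at (0, 3.5) with value 21.00; rounding to a feasible lattice point costs some objective.
(x_1,x_2)=(0,3): 2·0+2·3=6≤7, 5·0+4·3=12≤30, objective 18.
(x_1,x_2)=(1,2): 2·1+2·2=6≤7, 5·1+4·2=13≤30, objective 16.
(x_1,x_2)=(0,2): 2·0+2·2=4≤7, 5·0+4·2=8≤30, objective 12.
The best lattice point is (0,3), giving 18.

18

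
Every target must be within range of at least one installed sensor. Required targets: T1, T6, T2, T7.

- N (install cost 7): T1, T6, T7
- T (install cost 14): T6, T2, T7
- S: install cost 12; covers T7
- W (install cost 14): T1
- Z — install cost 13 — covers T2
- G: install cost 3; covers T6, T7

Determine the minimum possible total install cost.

The greedy cost-per-new-target heuristic would pick G, N, and Z for 23, but a cheaper cover exists.
Choose N and Z: together they cover T1, T6, T2, T7 — every target.
Total install cost: 7 + 13 = 20.
No cover costs less than 20.

20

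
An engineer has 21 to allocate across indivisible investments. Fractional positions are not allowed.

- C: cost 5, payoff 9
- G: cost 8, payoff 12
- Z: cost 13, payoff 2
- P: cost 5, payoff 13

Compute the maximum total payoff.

34

C + G + P: cost 5 + 8 + 5 = 18 ≤ 21, payoff 9 + 12 + 13 = 34.
C + P: cost 5 + 5 = 10 ≤ 21, payoff 9 + 13 = 22.
G + P: cost 8 + 5 = 13 ≤ 21, payoff 12 + 13 = 25.
Best is C, G, and P with total payoff 34.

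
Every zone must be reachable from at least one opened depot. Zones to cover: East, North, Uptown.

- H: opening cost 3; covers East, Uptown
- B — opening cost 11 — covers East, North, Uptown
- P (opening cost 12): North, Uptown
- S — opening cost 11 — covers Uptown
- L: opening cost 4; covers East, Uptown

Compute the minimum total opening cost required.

11

The greedy cost-per-new-zone heuristic would pick H and B for 14, but a cheaper cover exists.
B alone covers East, North, Uptown — every zone.
Total opening cost: 11.
No cover costs less than 11.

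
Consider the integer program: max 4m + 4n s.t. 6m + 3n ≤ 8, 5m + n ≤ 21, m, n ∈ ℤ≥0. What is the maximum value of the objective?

(m,n)=(0,2) is feasible, giving 8.
(m,n)=(0,1) is feasible, giving 4.
No feasible integer point exceeds 8.

8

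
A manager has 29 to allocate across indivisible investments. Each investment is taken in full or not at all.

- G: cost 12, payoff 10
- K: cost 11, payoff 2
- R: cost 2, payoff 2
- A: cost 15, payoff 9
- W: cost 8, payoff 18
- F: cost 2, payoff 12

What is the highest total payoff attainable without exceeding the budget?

42

Allowing fractional choices, the relaxed optimum would be about 45.0, but investments are indivisible.
G + R + W + F: cost 12 + 2 + 8 + 2 = 24 ≤ 29, payoff 10 + 2 + 18 + 12 = 42.
R + A + W + F: cost 2 + 15 + 8 + 2 = 27 ≤ 29, payoff 2 + 9 + 18 + 12 = 41.
Best is G, R, W, and F with total payoff 42.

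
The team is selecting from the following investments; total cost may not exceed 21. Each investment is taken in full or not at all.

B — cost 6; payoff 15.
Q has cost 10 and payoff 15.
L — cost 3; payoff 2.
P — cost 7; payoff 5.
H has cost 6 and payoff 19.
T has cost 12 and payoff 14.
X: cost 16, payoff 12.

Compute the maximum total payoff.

39

Take B, P, and H: cost 6 + 7 + 6 = 19 ≤ 21, payoff 15 + 5 + 19 = 39.
No other feasible combination does better.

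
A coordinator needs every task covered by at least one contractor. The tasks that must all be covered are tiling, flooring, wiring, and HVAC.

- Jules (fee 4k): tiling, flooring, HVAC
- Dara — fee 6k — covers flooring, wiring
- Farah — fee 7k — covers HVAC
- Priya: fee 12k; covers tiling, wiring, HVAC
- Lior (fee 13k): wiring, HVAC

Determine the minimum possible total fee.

10

This is a weighted set-cover instance.
Choose Jules and Dara: together they cover tiling, flooring, wiring, HVAC — every task.
Total fee: 4 + 6 = 10.
No cover costs less than 10.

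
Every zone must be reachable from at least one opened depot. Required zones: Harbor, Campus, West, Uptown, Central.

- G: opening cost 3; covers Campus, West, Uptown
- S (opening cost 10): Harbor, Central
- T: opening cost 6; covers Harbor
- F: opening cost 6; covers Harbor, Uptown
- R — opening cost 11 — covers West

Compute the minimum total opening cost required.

13

This is a weighted set-cover instance.
Choose G and S: together they cover Harbor, Campus, West, Uptown, Central — every zone.
Total opening cost: 3 + 10 = 13.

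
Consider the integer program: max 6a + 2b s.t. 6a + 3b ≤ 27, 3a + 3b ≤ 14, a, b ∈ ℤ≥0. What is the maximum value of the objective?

24

(a,b)=(4,0): 6·4+3·0=24≤27, 3·4+3·0=12≤14, objective 24.
(a,b)=(3,1): 6·3+3·1=21≤27, 3·3+3·1=12≤14, objective 20.
(a,b)=(3,0): 6·3+3·0=18≤27, 3·3+3·0=9≤14, objective 18.
Maximum is 24 at (a,b)=(4,0).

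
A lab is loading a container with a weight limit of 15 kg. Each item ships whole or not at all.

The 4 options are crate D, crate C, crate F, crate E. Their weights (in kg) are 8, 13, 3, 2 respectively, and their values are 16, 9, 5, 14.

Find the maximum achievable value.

crate D + crate E: weight 8 + 2 = 10 ≤ 15, value 16 + 14 = 30.
crate D + crate F + crate E: weight 8 + 3 + 2 = 13 ≤ 15, value 16 + 5 + 14 = 35.
Best is crate D, crate F, and crate E with total value 35.

35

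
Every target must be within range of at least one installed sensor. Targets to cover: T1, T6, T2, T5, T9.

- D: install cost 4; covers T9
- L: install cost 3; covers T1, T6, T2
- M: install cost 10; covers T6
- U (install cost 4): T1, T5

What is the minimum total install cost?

This is a weighted set-cover instance.
Choose D, L, and U: together they cover T1, T6, T2, T5, T9 — every target.
Total install cost: 4 + 3 + 4 = 11.
No cover costs less than 11.

11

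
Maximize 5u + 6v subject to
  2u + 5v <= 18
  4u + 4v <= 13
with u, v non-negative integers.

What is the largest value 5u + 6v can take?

The continuous relaxation peaks at (0, 3.25) with value 19.50; rounding to a feasible lattice point costs some objective.
(u,v)=(0,3) is feasible, giving 18.
(u,v)=(1,2) is feasible, giving 17.
No feasible integer point exceeds 18.

18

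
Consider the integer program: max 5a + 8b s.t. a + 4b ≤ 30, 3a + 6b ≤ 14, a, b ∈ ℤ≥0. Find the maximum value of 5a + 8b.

20

(a,b)=(4,0): 1·4+4·0=4≤30, 3·4+6·0=12≤14, objective 20.
(a,b)=(3,0): 1·3+4·0=3≤30, 3·3+6·0=9≤14, objective 15.
The best lattice point is (4,0), giving 20.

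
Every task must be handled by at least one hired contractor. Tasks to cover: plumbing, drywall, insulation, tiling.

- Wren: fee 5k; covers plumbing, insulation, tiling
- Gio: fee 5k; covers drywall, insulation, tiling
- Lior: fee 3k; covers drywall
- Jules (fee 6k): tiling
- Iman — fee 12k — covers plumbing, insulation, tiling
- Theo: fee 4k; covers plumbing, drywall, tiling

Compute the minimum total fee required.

8

The greedy cost-per-new-task heuristic would pick Theo and Wren for 9, but a cheaper cover exists.
Choose Wren and Lior: together they cover plumbing, drywall, insulation, tiling — every task.
Total fee: 5 + 3 = 8.
No cover costs less than 8.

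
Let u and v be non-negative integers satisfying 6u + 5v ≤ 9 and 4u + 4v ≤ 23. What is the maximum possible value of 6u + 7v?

(u,v)=(0,1): 6·0+5·1=5≤9, 4·0+4·1=4≤23, objective 7.
(u,v)=(1,0): 6·1+5·0=6≤9, 4·1+4·0=4≤23, objective 6.
(u,v)=(0,0): 6·0+5·0=0≤9, 4·0+4·0=0≤23, objective 0.
Maximum is 7 at (u,v)=(0,1).

7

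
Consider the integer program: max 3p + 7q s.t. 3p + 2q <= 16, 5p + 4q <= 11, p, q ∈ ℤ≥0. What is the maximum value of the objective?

(p,q)=(0,2): 3·0+2·2=4≤16, 5·0+4·2=8≤11, objective 14.
(p,q)=(1,1): 3·1+2·1=5≤16, 5·1+4·1=9≤11, objective 10.
(p,q)=(0,1): 3·0+2·1=2≤16, 5·0+4·1=4≤11, objective 7.
The best lattice point is (0,2), giving 14.

14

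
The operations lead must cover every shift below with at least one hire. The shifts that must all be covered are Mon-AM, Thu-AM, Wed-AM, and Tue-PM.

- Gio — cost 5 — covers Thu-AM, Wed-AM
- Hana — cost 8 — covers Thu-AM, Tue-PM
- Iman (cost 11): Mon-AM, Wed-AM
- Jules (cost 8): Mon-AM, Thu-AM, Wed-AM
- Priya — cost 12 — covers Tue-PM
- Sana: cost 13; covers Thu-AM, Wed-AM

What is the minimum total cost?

16

The greedy cost-per-new-shift heuristic would pick Gio, Hana, and Jules for 21, but a cheaper cover exists.
Choose Hana and Jules: together they cover Mon-AM, Thu-AM, Wed-AM, Tue-PM — every shift.
Total cost: 8 + 8 = 16.
No cover costs less than 16.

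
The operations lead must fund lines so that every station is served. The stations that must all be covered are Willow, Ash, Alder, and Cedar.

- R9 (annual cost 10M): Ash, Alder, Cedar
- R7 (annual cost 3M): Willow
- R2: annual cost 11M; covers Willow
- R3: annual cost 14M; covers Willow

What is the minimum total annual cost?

13

Choose R9 and R7: together they cover Willow, Ash, Alder, Cedar — every station.
Total annual cost: 10 + 3 = 13.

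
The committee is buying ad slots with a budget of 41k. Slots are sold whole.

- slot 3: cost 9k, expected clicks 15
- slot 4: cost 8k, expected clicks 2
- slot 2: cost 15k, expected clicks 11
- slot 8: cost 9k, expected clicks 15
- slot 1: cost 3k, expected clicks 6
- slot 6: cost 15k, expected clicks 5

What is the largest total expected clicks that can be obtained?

47

This is an integer program with binary decision variables.
Allowing fractional choices, the relaxed optimum would be about 48.7, but ad slots are indivisible.
slot 3 + slot 4 + slot 2 + slot 8: cost 9 + 8 + 15 + 9 = 41 ≤ 41, expected clicks 15 + 2 + 11 + 15 = 43.
slot 3 + slot 2 + slot 8 + slot 1: cost 9 + 15 + 9 + 3 = 36 ≤ 41, expected clicks 15 + 11 + 15 + 6 = 47.
slot 3 + slot 2 + slot 8: cost 9 + 15 + 9 = 33 ≤ 41, expected clicks 15 + 11 + 15 = 41.
Best is slot 3, slot 2, slot 8, and slot 1 with total expected clicks 47.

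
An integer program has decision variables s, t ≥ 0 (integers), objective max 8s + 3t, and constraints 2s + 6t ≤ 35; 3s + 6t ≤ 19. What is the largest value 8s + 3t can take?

(s,t)=(6,0): 2·6+6·0=12≤35, 3·6+6·0=18≤19, objective 48.
(s,t)=(5,0): 2·5+6·0=10≤35, 3·5+6·0=15≤19, objective 40.
Maximum is 48 at (s,t)=(6,0).

48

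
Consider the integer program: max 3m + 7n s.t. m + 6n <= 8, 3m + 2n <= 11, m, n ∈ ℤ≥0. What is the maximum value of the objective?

13

(m,n)=(2,1): 1·2+6·1=8≤8, 3·2+2·1=8≤11, objective 13.
(m,n)=(1,1): 1·1+6·1=7≤8, 3·1+2·1=5≤11, objective 10.
(m,n)=(3,0): 1·3+6·0=3≤8, 3·3+2·0=9≤11, objective 9.
No feasible integer point exceeds 13.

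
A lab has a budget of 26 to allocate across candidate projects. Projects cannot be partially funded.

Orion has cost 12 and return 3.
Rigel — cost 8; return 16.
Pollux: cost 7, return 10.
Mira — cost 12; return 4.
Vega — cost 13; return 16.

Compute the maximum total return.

Take Rigel and Vega: cost 8 + 13 = 21 ≤ 26, return 16 + 16 = 32.
No other feasible combination does better.

32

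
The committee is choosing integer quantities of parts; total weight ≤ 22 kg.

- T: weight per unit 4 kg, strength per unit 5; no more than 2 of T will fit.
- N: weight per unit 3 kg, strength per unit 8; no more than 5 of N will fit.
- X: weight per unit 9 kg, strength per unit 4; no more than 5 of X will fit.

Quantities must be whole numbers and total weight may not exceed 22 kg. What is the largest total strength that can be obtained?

45

This is a bounded integer knapsack.
Take 1×T and 5×N: weight 19 ≤ 22, strength 1·5 + 5·8 = 45.
N has the best ratio (8/3) and is taken to its limit of 5; remaining capacity is filled optimally with the others.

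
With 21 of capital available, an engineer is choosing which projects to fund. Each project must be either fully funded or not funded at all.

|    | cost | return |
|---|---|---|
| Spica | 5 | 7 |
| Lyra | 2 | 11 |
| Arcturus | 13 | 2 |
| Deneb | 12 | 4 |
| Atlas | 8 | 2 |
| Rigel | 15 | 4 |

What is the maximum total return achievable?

22

Take Spica, Lyra, and Deneb: cost 5 + 2 + 12 = 19 ≤ 21, return 7 + 11 + 4 = 22.
No other feasible combination does better.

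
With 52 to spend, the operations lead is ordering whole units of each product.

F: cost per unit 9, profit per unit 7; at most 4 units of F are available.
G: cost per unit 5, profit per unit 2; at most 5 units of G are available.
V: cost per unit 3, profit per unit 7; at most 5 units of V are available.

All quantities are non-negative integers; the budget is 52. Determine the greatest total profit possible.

63

V has the best ratio (7/3); taking only V gives at most 5×7 = 35 (stopped by the supply cap of 5).
Mixing does better — 4×F and 5×V: cost 51 ≤ 52, profit 4·7 + 5·7 = 63.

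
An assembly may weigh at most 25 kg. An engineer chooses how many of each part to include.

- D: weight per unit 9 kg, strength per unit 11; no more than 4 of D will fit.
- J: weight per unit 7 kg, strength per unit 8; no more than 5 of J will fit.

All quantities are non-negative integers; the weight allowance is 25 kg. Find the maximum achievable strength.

Take 2×D and 1×J: weight 25 ≤ 25, strength 2·11 + 1·8 = 30.
No other integer combination yields more.

30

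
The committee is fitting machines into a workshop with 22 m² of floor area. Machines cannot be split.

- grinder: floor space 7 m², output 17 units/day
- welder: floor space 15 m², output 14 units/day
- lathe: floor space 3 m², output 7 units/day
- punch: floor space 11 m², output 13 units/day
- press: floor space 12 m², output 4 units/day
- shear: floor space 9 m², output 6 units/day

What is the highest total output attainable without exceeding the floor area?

Allowing fractional choices, the relaxed optimum would be about 37.9, but machines are indivisible.
grinder + punch: floor space 7 + 11 = 18 ≤ 22, output 17 + 13 = 30.
grinder + lathe + punch: floor space 7 + 3 + 11 = 21 ≤ 22, output 17 + 7 + 13 = 37.
grinder + welder: floor space 7 + 15 = 22 ≤ 22, output 17 + 14 = 31.
Best is grinder, lathe, and punch with total output 37.

37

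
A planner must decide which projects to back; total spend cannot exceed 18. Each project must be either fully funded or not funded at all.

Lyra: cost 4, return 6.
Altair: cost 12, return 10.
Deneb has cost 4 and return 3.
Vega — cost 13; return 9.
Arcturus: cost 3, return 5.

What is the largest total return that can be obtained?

16

Allowing fractional choices, the relaxed optimum would be about 20.2, but projects are indivisible.
Altair + Arcturus: cost 12 + 3 = 15 ≤ 18, return 10 + 5 = 15.
Lyra + Altair: cost 4 + 12 = 16 ≤ 18, return 6 + 10 = 16.
Lyra + Vega: cost 4 + 13 = 17 ≤ 18, return 6 + 9 = 15.
Best is Lyra and Altair with total return 16.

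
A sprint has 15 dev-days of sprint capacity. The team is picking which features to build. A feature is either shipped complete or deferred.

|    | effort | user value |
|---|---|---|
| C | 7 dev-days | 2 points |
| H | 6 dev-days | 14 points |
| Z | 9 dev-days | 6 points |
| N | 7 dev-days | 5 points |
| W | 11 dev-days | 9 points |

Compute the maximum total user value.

20

Treat it as a binary knapsack problem.
Allowing fractional choices, the relaxed optimum would be about 21.4, but features are indivisible.
C + H: effort 7 + 6 = 13 ≤ 15, user value 2 + 14 = 16.
H + Z: effort 6 + 9 = 15 ≤ 15, user value 14 + 6 = 20.
H + N: effort 6 + 7 = 13 ≤ 15, user value 14 + 5 = 19.
Best is H and Z with total user value 20.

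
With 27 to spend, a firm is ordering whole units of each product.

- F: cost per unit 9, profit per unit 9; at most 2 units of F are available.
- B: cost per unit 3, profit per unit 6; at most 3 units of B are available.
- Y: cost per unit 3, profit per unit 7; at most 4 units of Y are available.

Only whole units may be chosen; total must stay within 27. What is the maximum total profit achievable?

49

Take 1×F, 2×B, and 4×Y: cost 27 ≤ 27, profit 1·9 + 2·6 + 4·7 = 49.
Y has the best ratio (7/3) and is taken to its limit of 4; remaining capacity is filled optimally with the others.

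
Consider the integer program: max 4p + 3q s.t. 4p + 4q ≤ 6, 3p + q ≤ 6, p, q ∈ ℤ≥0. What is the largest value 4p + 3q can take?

The continuous relaxation peaks at (1.5, 0) with value 6.00; rounding to a feasible lattice point costs some objective.
(p,q)=(1,0) is feasible, giving 4.
(p,q)=(0,1) is feasible, giving 3.
(p,q)=(0,0) is feasible, giving 0.
Maximum is 4 at (p,q)=(1,0).

4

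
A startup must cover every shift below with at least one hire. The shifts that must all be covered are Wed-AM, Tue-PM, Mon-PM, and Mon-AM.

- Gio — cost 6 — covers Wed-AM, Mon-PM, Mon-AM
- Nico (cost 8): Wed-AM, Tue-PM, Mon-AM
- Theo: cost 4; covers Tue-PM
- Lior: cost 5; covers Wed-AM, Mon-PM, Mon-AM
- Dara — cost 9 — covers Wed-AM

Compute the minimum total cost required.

Choose Theo and Lior: together they cover Wed-AM, Tue-PM, Mon-PM, Mon-AM — every shift.
Total cost: 4 + 5 = 9.
No cover costs less than 9.

9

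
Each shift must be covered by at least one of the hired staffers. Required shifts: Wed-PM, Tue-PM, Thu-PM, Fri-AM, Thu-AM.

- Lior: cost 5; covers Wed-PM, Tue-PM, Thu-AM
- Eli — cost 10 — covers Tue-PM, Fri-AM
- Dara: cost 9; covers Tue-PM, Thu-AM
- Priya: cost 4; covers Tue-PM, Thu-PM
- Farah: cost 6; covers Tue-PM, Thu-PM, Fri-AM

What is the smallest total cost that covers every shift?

11

Choose Lior and Farah: together they cover Wed-PM, Tue-PM, Thu-PM, Fri-AM, Thu-AM — every shift.
Total cost: 5 + 6 = 11.
No cover costs less than 11.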